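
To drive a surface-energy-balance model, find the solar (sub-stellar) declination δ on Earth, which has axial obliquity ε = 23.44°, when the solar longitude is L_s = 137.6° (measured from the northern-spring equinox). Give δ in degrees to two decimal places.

δ = +15.56°

sin δ = sin ε · sin L_s = sin 23.44° × sin 137.6° = 0.268230.
δ = arcsin(0.268230) = +15.56°.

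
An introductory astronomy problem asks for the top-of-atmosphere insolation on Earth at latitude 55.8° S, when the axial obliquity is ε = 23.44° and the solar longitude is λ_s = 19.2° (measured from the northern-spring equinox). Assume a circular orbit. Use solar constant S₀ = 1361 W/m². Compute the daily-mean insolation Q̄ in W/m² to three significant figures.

Q̄ ≈ 172 W/m²

Solar declination: sin δ = sin ε · sin λ_s = sin 23.44° × sin 19.2° = 0.13082, so δ = +7.517°.
cos H₀ = −tan(-55.8°) tan(+7.517°) = 0.1942, H₀ = 1.3754 rad.
Bracket: H₀ sin φ sin δ + cos φ cos δ sin H₀ = 1.3754×-0.82708×0.13082 + 0.56208×0.99141×0.98097 = -0.148816 + 0.546647 = 0.397831.
Q̄ = (S₀/π) × [bracket] = (1361/π) × 0.397831 = 172.3 W/m².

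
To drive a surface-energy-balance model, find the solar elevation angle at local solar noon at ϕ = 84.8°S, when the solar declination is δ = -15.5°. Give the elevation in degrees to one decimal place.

At local noon the hour angle is zero, so the zenith angle equals |ϕ − δ| = |-84.8° − (-15.500°)| = 69.300°.
Elevation = 90° − 69.300° = 20.7°.

20.7°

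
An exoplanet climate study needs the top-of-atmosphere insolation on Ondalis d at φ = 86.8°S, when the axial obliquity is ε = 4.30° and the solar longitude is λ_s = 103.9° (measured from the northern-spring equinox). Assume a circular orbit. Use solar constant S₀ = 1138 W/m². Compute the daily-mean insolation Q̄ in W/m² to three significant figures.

Q̄ ≈ 0.00 W/m²

Solar declination: sin δ = sin ε · sin λ_s = sin 4.30° × sin 103.9° = 0.07278, so δ = +4.174°.
cos H₀ = −tan(-86.8°) tan(+4.174°) = 1.3053 ≥ 1 ⇒ polar night, H₀ = 0 and Q̄ = 0.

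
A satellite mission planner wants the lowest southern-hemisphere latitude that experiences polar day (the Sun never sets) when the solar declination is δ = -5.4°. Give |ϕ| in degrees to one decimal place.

Polar day requires cos h₀ = −tan ϕ tan δ ≤ −1, i.e. tan ϕ tan δ ≥ 1.
The boundary is |tan ϕ| · |tan δ| = 1, so |ϕ| = 90° − |δ| = 90° − 5.4° = 84.6° in the southern hemisphere.

|ϕ| = 84.6°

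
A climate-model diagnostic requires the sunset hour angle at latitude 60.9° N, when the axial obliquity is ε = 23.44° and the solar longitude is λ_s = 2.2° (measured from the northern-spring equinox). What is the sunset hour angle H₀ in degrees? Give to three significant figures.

Solar declination: sin δ = sin ε · sin λ_s = sin 23.44° × sin 2.2° = 0.01527, so δ = +0.875°.
cos H₀ = −tan φ · tan δ = −tan(+60.9°) × tan(+0.875°) = -0.0274, so H₀ = 1.5982 rad = 91.57°.

H₀ = 91.6°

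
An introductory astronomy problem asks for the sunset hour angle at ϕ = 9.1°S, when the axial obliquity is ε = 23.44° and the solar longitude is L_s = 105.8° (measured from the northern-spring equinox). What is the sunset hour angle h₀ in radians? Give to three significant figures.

h₀ = 1.50 rad

Solar declination: sin δ = sin ε · sin L_s = sin 23.44° × sin 105.8° = 0.38276, so δ = +22.505°.
cos h₀ = −tan ϕ · tan δ = −tan(-9.1°) × tan(+22.505°) = 0.0664, so h₀ = 1.5044 rad = 86.19°.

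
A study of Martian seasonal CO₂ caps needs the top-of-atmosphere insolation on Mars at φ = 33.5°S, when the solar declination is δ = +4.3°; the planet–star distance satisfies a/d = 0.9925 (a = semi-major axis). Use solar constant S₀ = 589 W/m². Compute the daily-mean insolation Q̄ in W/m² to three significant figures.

cos H₀ = −tan(-33.5°) tan(+4.300°) = 0.0498, H₀ = 1.5210 rad.
Bracket: H₀ sin φ sin δ + cos φ cos δ sin H₀ = 1.5210×-0.55194×0.07498 + 0.83389×0.99719×0.99876 = -0.062946 + 0.830516 = 0.767570.
Inverse-square distance factor (a/d)² = 0.9925² = 0.985056.
Q̄ = (S₀/π) × 0.985056 × [bracket] = (589/π) × 0.985056 × 0.767570 = 141.8 W/m².

Q̄ ≈ 142 W/m²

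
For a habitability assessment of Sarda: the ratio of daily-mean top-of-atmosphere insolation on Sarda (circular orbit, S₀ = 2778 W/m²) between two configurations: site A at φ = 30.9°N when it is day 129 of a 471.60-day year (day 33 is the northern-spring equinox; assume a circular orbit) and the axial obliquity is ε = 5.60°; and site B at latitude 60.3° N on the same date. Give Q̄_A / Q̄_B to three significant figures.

Q̄_A / Q̄_B ≈ 1.48

— Configuration A (φ=+30.9°):
Solar longitude: λ_s = 360° × (129 − 33)/471.60 = 73.282°.
sin δ = sin 5.60° × sin 73.282° = 0.09346, so δ = +5.363°.
cos H₀ = −tan(+30.9°) tan(+5.363°) = -0.0562, H₀ = 1.6270 rad.
Bracket: H₀ sin φ sin δ + cos φ cos δ sin H₀ = 1.6270×0.51354×0.09346 + 0.85806×0.99562×0.99842 = 0.078089 + 0.852952 = 0.931041.
Q̄ = (S₀/π) × [bracket] = (2778/π) × 0.931041 = 823.29 W/m².
— Configuration B (φ=+60.3°):
cos H₀ = −tan(+60.3°) tan(+5.363°) = -0.1646, H₀ = 1.7361 rad.
Bracket: H₀ sin φ sin δ + cos φ cos δ sin H₀ = 1.7361×0.86863×0.09346 + 0.49546×0.99562×0.98637 = 0.140940 + 0.486566 = 0.627506.
Q̄ = (S₀/π) × [bracket] = (2778/π) × 0.627506 = 554.88 W/m².
Ratio Q̄_A / Q̄_B = 823.29 / 554.88 = 1.484.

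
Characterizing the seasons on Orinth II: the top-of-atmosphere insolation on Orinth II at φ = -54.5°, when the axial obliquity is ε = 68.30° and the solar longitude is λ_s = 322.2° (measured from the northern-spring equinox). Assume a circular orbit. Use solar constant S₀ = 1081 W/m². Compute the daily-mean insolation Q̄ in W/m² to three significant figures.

Q̄ ≈ 502 W/m²

Solar declination: sin δ = sin ε · sin λ_s = sin 68.30° × sin 322.2° = -0.56947, so δ = -34.713°.
cos H₀ = −tan(-54.5°) tan(-34.713°) = -0.9712, H₀ = 2.9012 rad.
Bracket: H₀ sin φ sin δ + cos φ cos δ sin H₀ = 2.9012×-0.81412×-0.56947 + 0.58070×0.82201×0.23810 = 1.345045 + 0.113655 = 1.458700.
Q̄ = (S₀/π) × [bracket] = (1081/π) × 1.458700 = 501.9 W/m².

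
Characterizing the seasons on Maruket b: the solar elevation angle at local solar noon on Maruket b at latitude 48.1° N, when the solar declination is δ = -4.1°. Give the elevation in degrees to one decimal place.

37.8°

At local noon the hour angle is zero, so the zenith angle equals |φ − δ| = |+48.1° − (-4.100°)| = 52.200°.
Elevation = 90° − 52.200° = 37.8°.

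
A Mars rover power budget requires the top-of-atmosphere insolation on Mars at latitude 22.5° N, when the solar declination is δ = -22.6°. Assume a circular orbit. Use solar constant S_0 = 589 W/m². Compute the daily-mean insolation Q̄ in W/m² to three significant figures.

Q̄ ≈ 119 W/m²

cos h₀ = −tan(+22.5°) tan(-22.600°) = 0.1724, h₀ = 1.3975 rad.
Bracket: h₀ sin ϕ sin δ + cos ϕ cos δ sin h₀ = 1.3975×0.38268×-0.38430 + 0.92388×0.92321×0.98502 = -0.205522 + 0.840158 = 0.634636.
Q̄ = (S_0/π) × [bracket] = (589/π) × 0.634636 = 119.0 W/m².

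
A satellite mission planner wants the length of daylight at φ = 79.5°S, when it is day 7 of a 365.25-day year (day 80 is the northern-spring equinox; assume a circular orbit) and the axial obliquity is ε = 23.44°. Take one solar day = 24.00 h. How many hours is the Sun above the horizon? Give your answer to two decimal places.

24.00 h

Solar longitude: λ_s = 360° × (7 − 80)/365.25 = -71.951°, i.e. -71.951° + 360° = 288.049°.
sin δ = sin 23.44° × sin 288.049° = -0.37821, so δ = -22.223°.
Sunrise equation: cos H₀ = −tan φ · tan δ = -2.2044 ≤ −1, so the Sun never sets (polar day) and H₀ = π.
Daylight = 2H₀/(2π) × 24.00 h = (3.1416/π) × 24.00 = 24.00 h.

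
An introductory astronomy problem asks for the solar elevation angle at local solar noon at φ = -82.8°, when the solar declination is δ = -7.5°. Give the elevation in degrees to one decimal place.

At local noon the hour angle is zero, so the zenith angle equals |φ − δ| = |-82.8° − (-7.500°)| = 75.300°.
Elevation = 90° − 75.300° = 14.7°.

14.7°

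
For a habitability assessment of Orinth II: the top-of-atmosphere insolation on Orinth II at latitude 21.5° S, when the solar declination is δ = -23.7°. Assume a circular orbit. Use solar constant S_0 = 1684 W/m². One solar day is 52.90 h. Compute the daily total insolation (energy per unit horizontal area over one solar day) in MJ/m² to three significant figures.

112 MJ/m²

cos h₀ = −tan(-21.5°) tan(-23.700°) = -0.1729, h₀ = 1.7446 rad.
Bracket: h₀ sin ϕ sin δ + cos ϕ cos δ sin h₀ = 1.7446×-0.36650×-0.40195 + 0.93042×0.91566×0.98494 = 0.257005 + 0.839118 = 1.096123.
Q̄ = (S_0/π) × [bracket] = (1684/π) × 1.096123 = 587.56 W/m².
Daily total = Q̄ × 52.90 h × 3600 s/h = 587.56 × 52.90 × 3600 / 10⁶ = 111.9 MJ/m².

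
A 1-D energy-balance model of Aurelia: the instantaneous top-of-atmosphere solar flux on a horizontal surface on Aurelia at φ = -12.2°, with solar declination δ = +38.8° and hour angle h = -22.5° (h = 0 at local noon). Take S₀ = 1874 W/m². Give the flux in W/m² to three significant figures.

cos θ_z = sin φ sin δ + cos φ cos δ cos h = -0.132417 + 0.703754 = 0.571337.
Flux = S₀ · cos θ_z = 1874 × 0.571337 = 1071 W/m².

1.07e+03 W/m²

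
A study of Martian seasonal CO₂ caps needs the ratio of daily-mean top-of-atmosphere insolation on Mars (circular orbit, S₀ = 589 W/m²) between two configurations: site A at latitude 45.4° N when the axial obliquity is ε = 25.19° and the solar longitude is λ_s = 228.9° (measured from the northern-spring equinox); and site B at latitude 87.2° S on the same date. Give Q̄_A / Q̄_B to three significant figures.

Q̄_A / Q̄_B ≈ 0.344

— Configuration A (φ=+45.4°):
Solar declination: sin δ = sin ε · sin λ_s = sin 25.19° × sin 228.9° = -0.32073, so δ = -18.707°.
cos H₀ = −tan(+45.4°) tan(-18.707°) = 0.3434, H₀ = 1.2203 rad.
Bracket: H₀ sin φ sin δ + cos φ cos δ sin H₀ = 1.2203×0.71203×-0.32073 + 0.70215×0.94717×0.93920 = -0.278679 + 0.624620 = 0.345941.
Q̄ = (S₀/π) × [bracket] = (589/π) × 0.345941 = 64.859 W/m².
— Configuration B (φ=-87.2°):
cos H₀ = −tan(-87.2°) tan(-18.707°) = -6.9236 ≤ −1 ⇒ polar day, H₀ = π.
Bracket: H₀ sin φ sin δ + cos φ cos δ sin H₀ = 3.1416×-0.99881×-0.32073 + 0.04885×0.94717×0.00000 = 1.006406 + 0.000000 = 1.006406.
Q̄ = (S₀/π) × [bracket] = (589/π) × 1.006406 = 188.69 W/m².
Ratio Q̄_A / Q̄_B = 64.859 / 188.69 = 0.3437.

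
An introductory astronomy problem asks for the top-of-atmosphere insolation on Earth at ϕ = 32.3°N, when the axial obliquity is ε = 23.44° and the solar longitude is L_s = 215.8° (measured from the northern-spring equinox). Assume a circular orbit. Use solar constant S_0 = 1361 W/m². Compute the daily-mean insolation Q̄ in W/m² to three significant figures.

Solar declination: sin δ = sin ε · sin L_s = sin 23.44° × sin 215.8° = -0.23269, so δ = -13.455°.
cos h₀ = −tan(+32.3°) tan(-13.455°) = 0.1513, h₀ = 1.4190 rad.
Bracket: h₀ sin ϕ sin δ + cos ϕ cos δ sin h₀ = 1.4190×0.53435×-0.23269 + 0.84526×0.97255×0.98850 = -0.176435 + 0.812604 = 0.636169.
Q̄ = (S_0/π) × [bracket] = (1361/π) × 0.636169 = 275.6 W/m².

Q̄ ≈ 276 W/m²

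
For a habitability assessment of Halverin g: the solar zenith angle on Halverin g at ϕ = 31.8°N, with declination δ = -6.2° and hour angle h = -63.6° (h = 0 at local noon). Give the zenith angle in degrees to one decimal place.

θ_z = 71.4°

cos θ_z = sin ϕ sin δ + cos ϕ cos δ cos h = -0.056911 + 0.375682 = 0.318771.
θ_z = arccos(0.318771) = 71.4°.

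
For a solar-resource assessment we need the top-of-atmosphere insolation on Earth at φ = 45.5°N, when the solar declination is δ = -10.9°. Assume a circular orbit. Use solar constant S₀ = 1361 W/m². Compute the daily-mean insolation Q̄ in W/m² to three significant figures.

cos H₀ = −tan(+45.5°) tan(-10.900°) = 0.1960, H₀ = 1.3736 rad.
Bracket: H₀ sin φ sin δ + cos φ cos δ sin H₀ = 1.3736×0.71325×-0.18910 + 0.70091×0.98196×0.98061 = -0.185265 + 0.674920 = 0.489655.
Q̄ = (S₀/π) × [bracket] = (1361/π) × 0.489655 = 212.1 W/m².

Q̄ ≈ 212 W/m²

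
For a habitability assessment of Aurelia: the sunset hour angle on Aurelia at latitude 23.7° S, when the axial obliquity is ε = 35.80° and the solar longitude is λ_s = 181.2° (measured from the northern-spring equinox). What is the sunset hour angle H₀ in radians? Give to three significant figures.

Solar declination: sin δ = sin ε · sin λ_s = sin 35.80° × sin 181.2° = -0.01225, so δ = -0.702°.
cos H₀ = −tan φ · tan δ = −tan(-23.7°) × tan(-0.702°) = -0.0054, so H₀ = 1.5762 rad = 90.31°.

H₀ = 1.58 rad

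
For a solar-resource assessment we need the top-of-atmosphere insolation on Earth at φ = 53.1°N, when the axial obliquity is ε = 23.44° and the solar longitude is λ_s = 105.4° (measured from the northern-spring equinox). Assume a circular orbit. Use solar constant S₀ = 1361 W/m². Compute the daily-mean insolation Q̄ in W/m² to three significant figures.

Q̄ ≈ 487 W/m²

Solar declination: sin δ = sin ε · sin λ_s = sin 23.44° × sin 105.4° = 0.38351, so δ = +22.551°.
cos H₀ = −tan(+53.1°) tan(+22.551°) = -0.5531, H₀ = 2.1568 rad.
Bracket: H₀ sin φ sin δ + cos φ cos δ sin H₀ = 2.1568×0.79968×0.38351 + 0.60042×0.92354×0.83313 = 0.661459 + 0.461980 = 1.123439.
Q̄ = (S₀/π) × [bracket] = (1361/π) × 1.123439 = 486.7 W/m².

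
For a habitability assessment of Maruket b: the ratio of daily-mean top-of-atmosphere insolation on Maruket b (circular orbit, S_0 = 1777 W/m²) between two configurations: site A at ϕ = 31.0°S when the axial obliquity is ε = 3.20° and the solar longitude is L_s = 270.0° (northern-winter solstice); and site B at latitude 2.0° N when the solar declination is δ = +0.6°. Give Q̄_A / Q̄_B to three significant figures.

Q̄_A / Q̄_B ≈ 0.902

— Configuration A (ϕ=-31.0°):
Solar declination: sin δ = sin ε · sin L_s = sin 3.20° × sin 270.0° = -0.05582, so δ = -3.200°.
cos h₀ = −tan(-31.0°) tan(-3.200°) = -0.0336, h₀ = 1.6044 rad.
Bracket: h₀ sin ϕ sin δ + cos ϕ cos δ sin h₀ = 1.6044×-0.51504×-0.05582 + 0.85717×0.99844×0.99944 = 0.046126 + 0.855354 = 0.901480.
Q̄ = (S_0/π) × [bracket] = (1777/π) × 0.901480 = 509.91 W/m².
— Configuration B (ϕ=+2.0°):
cos h₀ = −tan(+2.0°) tan(+0.600°) = -0.0004, h₀ = 1.5712 rad.
Bracket: h₀ sin ϕ sin δ + cos ϕ cos δ sin h₀ = 1.5712×0.03490×0.01047 + 0.99939×0.99995×1.00000 = 0.000574 + 0.999340 = 0.999914.
Q̄ = (S_0/π) × [bracket] = (1777/π) × 0.999914 = 565.59 W/m².
Ratio Q̄_A / Q̄_B = 509.91 / 565.59 = 0.9016.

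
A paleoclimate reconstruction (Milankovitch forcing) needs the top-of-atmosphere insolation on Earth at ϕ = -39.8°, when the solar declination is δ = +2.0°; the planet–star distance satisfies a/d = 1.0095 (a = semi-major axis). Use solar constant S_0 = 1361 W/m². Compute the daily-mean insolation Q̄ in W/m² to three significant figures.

cos h₀ = −tan(-39.8°) tan(+2.000°) = 0.0291, h₀ = 1.5417 rad.
Bracket: h₀ sin ϕ sin δ + cos ϕ cos δ sin h₀ = 1.5417×-0.64011×0.03490 + 0.76828×0.99939×0.99958 = -0.034441 + 0.767489 = 0.733048.
Inverse-square distance factor (a/d)² = 1.0095² = 1.019090.
Q̄ = (S_0/π) × 1.019090 × [bracket] = (1361/π) × 1.019090 × 0.733048 = 323.6 W/m².

Q̄ ≈ 324 W/m²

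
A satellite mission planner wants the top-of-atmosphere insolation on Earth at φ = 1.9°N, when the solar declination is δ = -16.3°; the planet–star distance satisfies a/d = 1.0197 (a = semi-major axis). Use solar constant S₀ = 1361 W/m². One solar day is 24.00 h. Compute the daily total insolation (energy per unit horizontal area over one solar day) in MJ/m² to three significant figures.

36.8 MJ/m²

cos H₀ = −tan(+1.9°) tan(-16.300°) = 0.0097, H₀ = 1.5611 rad.
Bracket: H₀ sin φ sin δ + cos φ cos δ sin H₀ = 1.5611×0.03316×-0.28067 + 0.99945×0.95981×0.99995 = -0.014529 + 0.959234 = 0.944705.
Inverse-square distance factor (a/d)² = 1.0197² = 1.039788.
Q̄ = (S₀/π) × 1.039788 × [bracket] = (1361/π) × 1.039788 × 0.944705 = 425.55 W/m².
Daily total = Q̄ × 24.00 h × 3600 s/h = 425.55 × 24.00 × 3600 / 10⁶ = 36.77 MJ/m².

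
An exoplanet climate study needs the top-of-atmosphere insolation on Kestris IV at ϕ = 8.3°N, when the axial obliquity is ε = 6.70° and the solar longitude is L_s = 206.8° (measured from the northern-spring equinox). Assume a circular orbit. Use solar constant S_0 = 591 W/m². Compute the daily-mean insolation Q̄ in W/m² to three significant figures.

Q̄ ≈ 184 W/m²

Solar declination: sin δ = sin ε · sin L_s = sin 6.70° × sin 206.8° = -0.05260, so δ = -3.015°.
cos h₀ = −tan(+8.3°) tan(-3.015°) = 0.0077, h₀ = 1.5631 rad.
Bracket: h₀ sin ϕ sin δ + cos ϕ cos δ sin h₀ = 1.5631×0.14436×-0.05260 + 0.98953×0.99862×0.99997 = -0.011869 + 0.988135 = 0.976266.
Q̄ = (S_0/π) × [bracket] = (591/π) × 0.976266 = 183.7 W/m².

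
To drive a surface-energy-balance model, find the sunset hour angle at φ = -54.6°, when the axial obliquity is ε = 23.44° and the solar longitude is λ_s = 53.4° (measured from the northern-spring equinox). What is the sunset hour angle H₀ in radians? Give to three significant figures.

H₀ = 1.08 rad

Solar declination: sin δ = sin ε · sin λ_s = sin 23.44° × sin 53.4° = 0.31935, so δ = +18.624°.
cos H₀ = −tan φ · tan δ = −tan(-54.6°) × tan(+18.624°) = 0.4742, so H₀ = 1.0767 rad = 61.69°.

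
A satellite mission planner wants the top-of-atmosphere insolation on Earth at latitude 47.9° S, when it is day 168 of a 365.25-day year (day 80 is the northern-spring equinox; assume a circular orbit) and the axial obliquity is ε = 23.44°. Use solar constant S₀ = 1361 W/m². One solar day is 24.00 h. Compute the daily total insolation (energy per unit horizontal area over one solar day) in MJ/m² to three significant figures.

8.40 MJ/m²

Solar longitude: λ_s = 360° × (168 − 80)/365.25 = 86.735°.
sin δ = sin 23.44° × sin 86.735° = 0.39714, so δ = +23.400°.
cos H₀ = −tan(-47.9°) tan(+23.400°) = 0.4789, H₀ = 1.0714 rad.
Bracket: H₀ sin φ sin δ + cos φ cos δ sin H₀ = 1.0714×-0.74198×0.39714 + 0.67043×0.91776×0.87786 = -0.315709 + 0.540142 = 0.224433.
Q̄ = (S₀/π) × [bracket] = (1361/π) × 0.224433 = 97.229 W/m².
Daily total = Q̄ × 24.00 h × 3600 s/h = 97.229 × 24.00 × 3600 / 10⁶ = 8.401 MJ/m².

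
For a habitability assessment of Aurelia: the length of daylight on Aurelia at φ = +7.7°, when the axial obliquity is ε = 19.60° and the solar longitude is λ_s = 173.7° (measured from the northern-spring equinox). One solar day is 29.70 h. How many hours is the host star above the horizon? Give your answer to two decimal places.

14.90 h

Solar declination: sin δ = sin ε · sin λ_s = sin 19.60° × sin 173.7° = 0.03681, so δ = +2.110°.
cos H₀ = −tan φ · tan δ = −tan(+7.7°) × tan(+2.110°) = -0.0050, so H₀ = 1.5758 rad = 90.29°.
Daylight = 2H₀/(2π) × 29.70 h = (1.5758/π) × 29.70 = 14.90 h.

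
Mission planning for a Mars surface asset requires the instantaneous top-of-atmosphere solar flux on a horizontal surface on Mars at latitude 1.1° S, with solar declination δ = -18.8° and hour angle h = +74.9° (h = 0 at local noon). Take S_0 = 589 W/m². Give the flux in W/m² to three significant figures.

149 W/m²

cos θ_z = sin ϕ sin δ + cos ϕ cos δ cos h = 0.006187 + 0.246561 = 0.252748.
Flux = S_0 · cos θ_z = 589 × 0.252748 = 148.9 W/m².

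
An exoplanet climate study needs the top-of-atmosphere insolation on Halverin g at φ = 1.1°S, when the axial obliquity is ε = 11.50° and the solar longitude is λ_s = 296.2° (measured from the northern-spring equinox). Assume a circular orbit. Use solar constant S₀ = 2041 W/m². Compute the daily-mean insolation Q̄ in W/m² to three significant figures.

Solar declination: sin δ = sin ε · sin λ_s = sin 11.50° × sin 296.2° = -0.17888, so δ = -10.305°.
cos H₀ = −tan(-1.1°) tan(-10.305°) = -0.0035, H₀ = 1.5743 rad.
Bracket: H₀ sin φ sin δ + cos φ cos δ sin H₀ = 1.5743×-0.01920×-0.17888 + 0.99982×0.98387×0.99999 = 0.005407 + 0.983683 = 0.989090.
Q̄ = (S₀/π) × [bracket] = (2041/π) × 0.989090 = 642.6 W/m².

Q̄ ≈ 643 W/m²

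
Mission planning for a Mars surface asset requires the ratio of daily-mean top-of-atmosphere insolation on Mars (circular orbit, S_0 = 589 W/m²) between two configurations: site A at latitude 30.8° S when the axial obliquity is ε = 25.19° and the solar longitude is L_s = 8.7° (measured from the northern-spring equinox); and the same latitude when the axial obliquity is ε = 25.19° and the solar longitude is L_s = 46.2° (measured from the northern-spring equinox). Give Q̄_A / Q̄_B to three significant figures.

Q̄_A / Q̄_B ≈ 1.38

— Configuration A (ϕ=-30.8°):
Solar declination: sin δ = sin ε · sin L_s = sin 25.19° × sin 8.7° = 0.06438, so δ = +3.691°.
cos h₀ = −tan(-30.8°) tan(+3.691°) = 0.0385, h₀ = 1.5323 rad.
Bracket: h₀ sin ϕ sin δ + cos ϕ cos δ sin h₀ = 1.5323×-0.51204×0.06438 + 0.85896×0.99793×0.99926 = -0.050512 + 0.856548 = 0.806036.
Q̄ = (S_0/π) × [bracket] = (589/π) × 0.806036 = 151.12 W/m².
— Configuration B (ϕ=-30.8°):
Solar declination: sin δ = sin ε · sin L_s = sin 25.19° × sin 46.2° = 0.30720, so δ = +17.890°.
cos h₀ = −tan(-30.8°) tan(+17.890°) = 0.1924, h₀ = 1.3772 rad.
Bracket: h₀ sin ϕ sin δ + cos ϕ cos δ sin h₀ = 1.3772×-0.51204×0.30720 + 0.85896×0.95165×0.98131 = -0.216632 + 0.802152 = 0.585520.
Q̄ = (S_0/π) × [bracket] = (589/π) × 0.585520 = 109.78 W/m².
Ratio Q̄_A / Q̄_B = 151.12 / 109.78 = 1.377.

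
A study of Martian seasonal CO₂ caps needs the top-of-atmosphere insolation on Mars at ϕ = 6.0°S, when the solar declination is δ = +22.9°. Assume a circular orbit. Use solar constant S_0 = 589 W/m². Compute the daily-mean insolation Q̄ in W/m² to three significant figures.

cos h₀ = −tan(-6.0°) tan(+22.900°) = 0.0444, h₀ = 1.5264 rad.
Bracket: h₀ sin ϕ sin δ + cos ϕ cos δ sin h₀ = 1.5264×-0.10453×0.38912 + 0.99452×0.92119×0.99901 = -0.062086 + 0.915235 = 0.853149.
Q̄ = (S_0/π) × [bracket] = (589/π) × 0.853149 = 160.0 W/m².

Q̄ ≈ 160 W/m²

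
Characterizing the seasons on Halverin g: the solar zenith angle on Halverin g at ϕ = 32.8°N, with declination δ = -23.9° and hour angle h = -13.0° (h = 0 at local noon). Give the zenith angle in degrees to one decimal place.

cos θ_z = sin ϕ sin δ + cos ϕ cos δ cos h = -0.219469 + 0.748795 = 0.529326.
θ_z = arccos(0.529326) = 58.0°.

θ_z = 58.0°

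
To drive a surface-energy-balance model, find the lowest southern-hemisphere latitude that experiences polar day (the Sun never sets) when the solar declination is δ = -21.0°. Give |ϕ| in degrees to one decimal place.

Polar day requires cos h₀ = −tan ϕ tan δ ≤ −1, i.e. tan ϕ tan δ ≥ 1.
The boundary is |tan ϕ| · |tan δ| = 1, so |ϕ| = 90° − |δ| = 90° − 21.0° = 69.0° in the southern hemisphere.

|ϕ| = 69.0°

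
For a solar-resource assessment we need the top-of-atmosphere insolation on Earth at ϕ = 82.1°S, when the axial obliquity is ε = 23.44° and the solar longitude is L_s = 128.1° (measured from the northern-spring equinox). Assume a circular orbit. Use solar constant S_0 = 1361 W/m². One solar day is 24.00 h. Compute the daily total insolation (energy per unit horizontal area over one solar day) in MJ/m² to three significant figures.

0.00 MJ/m²

Solar declination: sin δ = sin ε · sin L_s = sin 23.44° × sin 128.1° = 0.31303, so δ = +18.242°.
cos h₀ = −tan(-82.1°) tan(+18.242°) = 2.3753 ≥ 1 ⇒ polar night, h₀ = 0 and Q̄ = 0.
Daily total = Q̄ × 24.00 h × 3600 s/h = 0.00 MJ/m².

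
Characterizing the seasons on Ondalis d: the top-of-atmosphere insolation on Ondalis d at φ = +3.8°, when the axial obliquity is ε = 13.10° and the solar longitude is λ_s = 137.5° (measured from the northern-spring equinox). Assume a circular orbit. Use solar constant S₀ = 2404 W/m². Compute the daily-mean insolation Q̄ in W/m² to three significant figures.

Solar declination: sin δ = sin ε · sin λ_s = sin 13.10° × sin 137.5° = 0.15312, so δ = +8.808°.
cos H₀ = −tan(+3.8°) tan(+8.808°) = -0.0103, H₀ = 1.5811 rad.
Bracket: H₀ sin φ sin δ + cos φ cos δ sin H₀ = 1.5811×0.06627×0.15312 + 0.99780×0.98821×0.99995 = 0.016044 + 0.985987 = 1.002031.
Q̄ = (S₀/π) × [bracket] = (2404/π) × 1.002031 = 766.8 W/m².

Q̄ ≈ 767 W/m²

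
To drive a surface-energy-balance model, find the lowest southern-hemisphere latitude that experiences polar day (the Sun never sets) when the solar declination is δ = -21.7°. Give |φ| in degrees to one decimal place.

|φ| = 68.3°

Polar day requires cos H₀ = −tan φ tan δ ≤ −1, i.e. tan φ tan δ ≥ 1.
The boundary is |tan φ| · |tan δ| = 1, so |φ| = 90° − |δ| = 90° − 21.7° = 68.3° in the southern hemisphere.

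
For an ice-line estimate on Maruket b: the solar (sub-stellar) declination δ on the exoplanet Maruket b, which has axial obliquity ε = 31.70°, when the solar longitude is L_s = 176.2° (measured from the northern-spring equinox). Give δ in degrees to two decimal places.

δ = +2.00°

sin δ = sin ε · sin L_s = sin 31.70° × sin 176.2° = 0.034825.
δ = arcsin(0.034825) = +2.00°.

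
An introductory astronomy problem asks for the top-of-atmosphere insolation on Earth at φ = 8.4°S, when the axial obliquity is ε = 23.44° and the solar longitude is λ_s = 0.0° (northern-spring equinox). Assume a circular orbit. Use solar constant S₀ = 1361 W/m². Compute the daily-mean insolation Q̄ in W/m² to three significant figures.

Solar declination: sin δ = sin ε · sin λ_s = sin 23.44° × sin 0.0° = 0.00000, so δ = +0.000°.
cos H₀ = −tan(-8.4°) tan(+0.000°) = 0.0000, H₀ = 1.5708 rad.
Bracket: H₀ sin φ sin δ + cos φ cos δ sin H₀ = 1.5708×-0.14608×0.00000 + 0.98927×1.00000×1.00000 = -0.000000 + 0.989270 = 0.989270.
Q̄ = (S₀/π) × [bracket] = (1361/π) × 0.989270 = 428.6 W/m².

Q̄ ≈ 429 W/m²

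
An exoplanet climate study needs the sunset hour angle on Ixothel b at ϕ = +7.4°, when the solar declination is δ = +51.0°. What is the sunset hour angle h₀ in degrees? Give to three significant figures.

cos h₀ = −tan ϕ · tan δ = −tan(+7.4°) × tan(+51.000°) = -0.1604, so h₀ = 1.7319 rad = 99.23°.

h₀ = 99.2°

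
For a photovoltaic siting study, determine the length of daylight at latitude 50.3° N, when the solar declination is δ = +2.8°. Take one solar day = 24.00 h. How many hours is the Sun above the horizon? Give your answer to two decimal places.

12.45 h

cos H₀ = −tan φ · tan δ = −tan(+50.3°) × tan(+2.800°) = -0.0589, so H₀ = 1.6297 rad = 93.38°.
Daylight = 2H₀/(2π) × 24.00 h = (1.6297/π) × 24.00 = 12.45 h.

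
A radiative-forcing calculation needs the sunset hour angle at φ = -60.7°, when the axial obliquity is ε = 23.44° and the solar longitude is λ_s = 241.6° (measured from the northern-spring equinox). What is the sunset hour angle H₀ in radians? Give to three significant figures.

Solar declination: sin δ = sin ε · sin λ_s = sin 23.44° × sin 241.6° = -0.34991, so δ = -20.482°.
cos H₀ = −tan φ · tan δ = −tan(-60.7°) × tan(-20.482°) = -0.6656, so H₀ = 2.2991 rad = 131.73°.

H₀ = 2.30 rad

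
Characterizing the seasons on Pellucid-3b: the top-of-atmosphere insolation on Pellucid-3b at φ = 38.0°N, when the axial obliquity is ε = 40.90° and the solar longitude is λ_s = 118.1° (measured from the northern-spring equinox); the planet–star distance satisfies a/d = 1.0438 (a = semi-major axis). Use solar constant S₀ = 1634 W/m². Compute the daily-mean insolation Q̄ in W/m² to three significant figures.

Q̄ ≈ 738 W/m²

Solar declination: sin δ = sin ε · sin λ_s = sin 40.90° × sin 118.1° = 0.57756, so δ = +35.279°.
cos H₀ = −tan(+38.0°) tan(+35.279°) = -0.5528, H₀ = 2.1565 rad.
Bracket: H₀ sin φ sin δ + cos φ cos δ sin H₀ = 2.1565×0.61566×0.57756 + 0.78801×0.81635×0.83334 = 0.766810 + 0.536081 = 1.302891.
Inverse-square distance factor (a/d)² = 1.0438² = 1.089518.
Q̄ = (S₀/π) × 1.089518 × [bracket] = (1634/π) × 1.089518 × 1.302891 = 738.3 W/m².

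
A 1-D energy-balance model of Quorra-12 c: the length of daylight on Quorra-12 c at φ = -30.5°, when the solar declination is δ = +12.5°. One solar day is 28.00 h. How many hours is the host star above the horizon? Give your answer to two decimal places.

12.83 h

cos H₀ = −tan φ · tan δ = −tan(-30.5°) × tan(+12.500°) = 0.1306, so H₀ = 1.4398 rad = 82.50°.
Daylight = 2H₀/(2π) × 28.00 h = (1.4398/π) × 28.00 = 12.83 h.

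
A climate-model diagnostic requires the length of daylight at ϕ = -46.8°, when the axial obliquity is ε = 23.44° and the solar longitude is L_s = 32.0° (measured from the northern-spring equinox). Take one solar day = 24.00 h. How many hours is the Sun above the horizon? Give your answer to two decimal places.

Solar declination: sin δ = sin ε · sin L_s = sin 23.44° × sin 32.0° = 0.21080, so δ = +12.169°.
cos h₀ = −tan ϕ · tan δ = −tan(-46.8°) × tan(+12.169°) = 0.2296, so h₀ = 1.3391 rad = 76.72°.
Daylight = 2h₀/(2π) × 24.00 h = (1.3391/π) × 24.00 = 10.23 h.

10.23 h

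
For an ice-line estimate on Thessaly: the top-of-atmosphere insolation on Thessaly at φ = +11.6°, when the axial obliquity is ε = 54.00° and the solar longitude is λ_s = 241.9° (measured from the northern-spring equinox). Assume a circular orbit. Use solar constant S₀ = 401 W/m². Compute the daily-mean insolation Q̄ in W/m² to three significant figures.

Q̄ ≈ 60.7 W/m²

Solar declination: sin δ = sin ε · sin λ_s = sin 54.00° × sin 241.9° = -0.71366, so δ = -45.533°.
cos H₀ = −tan(+11.6°) tan(-45.533°) = 0.2091, H₀ = 1.3601 rad.
Bracket: H₀ sin φ sin δ + cos φ cos δ sin H₀ = 1.3601×0.20108×-0.71366 + 0.97958×0.70050×0.97789 = -0.195178 + 0.671024 = 0.475846.
Q̄ = (S₀/π) × [bracket] = (401/π) × 0.475846 = 60.74 W/m².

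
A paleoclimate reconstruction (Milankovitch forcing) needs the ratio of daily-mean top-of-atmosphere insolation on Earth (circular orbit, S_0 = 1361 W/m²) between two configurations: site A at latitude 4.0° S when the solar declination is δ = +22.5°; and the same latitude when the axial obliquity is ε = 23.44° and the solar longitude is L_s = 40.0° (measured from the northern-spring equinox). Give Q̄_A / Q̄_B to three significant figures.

— Configuration A (ϕ=-4.0°):
cos h₀ = −tan(-4.0°) tan(+22.500°) = 0.0290, h₀ = 1.5418 rad.
Bracket: h₀ sin ϕ sin δ + cos ϕ cos δ sin h₀ = 1.5418×-0.06976×0.38268 + 0.99756×0.92388×0.99958 = -0.041160 + 0.921239 = 0.880079.
Q̄ = (S_0/π) × [bracket] = (1361/π) × 0.880079 = 381.27 W/m².
— Configuration B (ϕ=-4.0°):
Solar declination: sin δ = sin ε · sin L_s = sin 23.44° × sin 40.0° = 0.25569, so δ = +14.815°.
cos h₀ = −tan(-4.0°) tan(+14.815°) = 0.0185, h₀ = 1.5523 rad.
Bracket: h₀ sin ϕ sin δ + cos ϕ cos δ sin h₀ = 1.5523×-0.06976×0.25569 + 0.99756×0.96676×0.99983 = -0.027688 + 0.964237 = 0.936549.
Q̄ = (S_0/π) × [bracket] = (1361/π) × 0.936549 = 405.73 W/m².
Ratio Q̄_A / Q̄_B = 381.27 / 405.73 = 0.9397.

Q̄_A / Q̄_B ≈ 0.940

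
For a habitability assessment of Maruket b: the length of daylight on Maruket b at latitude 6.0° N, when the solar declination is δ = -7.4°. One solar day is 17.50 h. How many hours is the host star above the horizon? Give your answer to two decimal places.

cos h₀ = −tan ϕ · tan δ = −tan(+6.0°) × tan(-7.400°) = 0.0137, so h₀ = 1.5571 rad = 89.22°.
Daylight = 2h₀/(2π) × 17.50 h = (1.5571/π) × 17.50 = 8.67 h.

8.67 h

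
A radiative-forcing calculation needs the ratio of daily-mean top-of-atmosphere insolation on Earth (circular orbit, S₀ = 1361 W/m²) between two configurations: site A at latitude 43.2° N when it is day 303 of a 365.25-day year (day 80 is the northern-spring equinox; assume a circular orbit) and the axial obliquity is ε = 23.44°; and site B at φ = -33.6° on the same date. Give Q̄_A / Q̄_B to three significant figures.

— Configuration A (φ=+43.2°):
Solar longitude: λ_s = 360° × (303 − 80)/365.25 = 219.795°.
sin δ = sin 23.44° × sin 219.795° = -0.25460, so δ = -14.750°.
cos H₀ = −tan(+43.2°) tan(-14.750°) = 0.2472, H₀ = 1.3210 rad.
Bracket: H₀ sin φ sin δ + cos φ cos δ sin H₀ = 1.3210×0.68455×-0.25460 + 0.72897×0.96705×0.96896 = -0.230232 + 0.683069 = 0.452837.
Q̄ = (S₀/π) × [bracket] = (1361/π) × 0.452837 = 196.18 W/m².
— Configuration B (φ=-33.6°):
cos H₀ = −tan(-33.6°) tan(-14.750°) = -0.1749, H₀ = 1.7466 rad.
Bracket: H₀ sin φ sin δ + cos φ cos δ sin H₀ = 1.7466×-0.55339×-0.25460 + 0.83292×0.96705×0.98458 = 0.246084 + 0.793055 = 1.039139.
Q̄ = (S₀/π) × [bracket] = (1361/π) × 1.039139 = 450.18 W/m².
Ratio Q̄_A / Q̄_B = 196.18 / 450.18 = 0.4358.

Q̄_A / Q̄_B ≈ 0.436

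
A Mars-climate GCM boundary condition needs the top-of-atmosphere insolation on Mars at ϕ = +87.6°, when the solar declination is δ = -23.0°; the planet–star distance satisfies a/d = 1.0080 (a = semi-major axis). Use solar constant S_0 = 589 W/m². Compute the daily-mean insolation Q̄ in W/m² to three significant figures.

Q̄ ≈ 0.00 W/m²

cos h₀ = −tan(+87.6°) tan(-23.000°) = 10.1277 ≥ 1 ⇒ polar night, h₀ = 0 and Q̄ = 0.
Inverse-square distance factor (a/d)² = 1.0080² = 1.016064.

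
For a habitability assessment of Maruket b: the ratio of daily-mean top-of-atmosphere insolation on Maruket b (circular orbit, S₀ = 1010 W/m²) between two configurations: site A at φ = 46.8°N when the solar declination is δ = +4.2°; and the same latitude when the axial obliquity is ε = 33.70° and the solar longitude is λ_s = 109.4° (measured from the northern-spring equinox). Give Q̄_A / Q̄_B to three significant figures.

Q̄_A / Q̄_B ≈ 0.586

— Configuration A (φ=+46.8°):
cos H₀ = −tan(+46.8°) tan(+4.200°) = -0.0782, H₀ = 1.6491 rad.
Bracket: H₀ sin φ sin δ + cos φ cos δ sin H₀ = 1.6491×0.72897×0.07324 + 0.68455×0.99731×0.99694 = 0.088045 + 0.680619 = 0.768664.
Q̄ = (S₀/π) × [bracket] = (1010/π) × 0.768664 = 247.12 W/m².
— Configuration B (φ=+46.8°):
Solar declination: sin δ = sin ε · sin λ_s = sin 33.70° × sin 109.4° = 0.52334, so δ = +31.557°.
cos H₀ = −tan(+46.8°) tan(+31.557°) = -0.6540, H₀ = 2.2837 rad.
Bracket: H₀ sin φ sin δ + cos φ cos δ sin H₀ = 2.2837×0.72897×0.52334 + 0.68455×0.85212×0.75648 = 0.871230 + 0.441269 = 1.312499.
Q̄ = (S₀/π) × [bracket] = (1010/π) × 1.312499 = 421.96 W/m².
Ratio Q̄_A / Q̄_B = 247.12 / 421.96 = 0.5856.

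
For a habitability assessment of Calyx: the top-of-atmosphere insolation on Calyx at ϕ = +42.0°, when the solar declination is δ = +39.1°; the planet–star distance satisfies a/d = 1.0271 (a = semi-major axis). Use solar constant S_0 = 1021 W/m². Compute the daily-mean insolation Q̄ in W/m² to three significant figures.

cos h₀ = −tan(+42.0°) tan(+39.100°) = -0.7317, h₀ = 2.3917 rad.
Bracket: h₀ sin ϕ sin δ + cos ϕ cos δ sin h₀ = 2.3917×0.66913×0.63068 + 0.74314×0.77605×0.68159 = 1.009314 + 0.393082 = 1.402396.
Inverse-square distance factor (a/d)² = 1.0271² = 1.054934.
Q̄ = (S_0/π) × 1.054934 × [bracket] = (1021/π) × 1.054934 × 1.402396 = 480.8 W/m².

Q̄ ≈ 481 W/m²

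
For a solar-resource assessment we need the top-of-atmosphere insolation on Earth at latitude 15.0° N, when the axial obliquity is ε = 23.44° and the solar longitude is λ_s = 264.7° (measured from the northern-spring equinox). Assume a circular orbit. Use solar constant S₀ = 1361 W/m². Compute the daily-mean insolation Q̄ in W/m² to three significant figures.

Q̄ ≈ 317 W/m²

Solar declination: sin δ = sin ε · sin λ_s = sin 23.44° × sin 264.7° = -0.39609, so δ = -23.334°.
cos H₀ = −tan(+15.0°) tan(-23.334°) = 0.1156, H₀ = 1.4550 rad.
Bracket: H₀ sin φ sin δ + cos φ cos δ sin H₀ = 1.4550×0.25882×-0.39609 + 0.96593×0.91821×0.99330 = -0.149161 + 0.880984 = 0.731823.
Q̄ = (S₀/π) × [bracket] = (1361/π) × 0.731823 = 317.0 W/m².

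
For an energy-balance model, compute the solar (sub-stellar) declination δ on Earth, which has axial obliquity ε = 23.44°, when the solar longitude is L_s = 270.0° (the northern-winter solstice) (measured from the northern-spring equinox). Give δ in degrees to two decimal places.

sin δ = sin ε · sin L_s = sin 23.44° × sin 270.0° = -0.397789.
δ = arcsin(-0.397789) = -23.44°.

δ = -23.44°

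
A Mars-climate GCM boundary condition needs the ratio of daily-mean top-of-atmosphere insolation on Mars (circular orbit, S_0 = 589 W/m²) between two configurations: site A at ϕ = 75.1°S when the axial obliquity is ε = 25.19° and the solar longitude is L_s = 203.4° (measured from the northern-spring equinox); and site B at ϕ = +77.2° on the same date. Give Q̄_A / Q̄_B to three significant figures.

Q̄_A / Q̄_B ≈ 22.3

— Configuration A (ϕ=-75.1°):
Solar declination: sin δ = sin ε · sin L_s = sin 25.19° × sin 203.4° = -0.16903, so δ = -9.732°.
cos h₀ = −tan(-75.1°) tan(-9.732°) = -0.6446, h₀ = 2.2712 rad.
Bracket: h₀ sin ϕ sin δ + cos ϕ cos δ sin h₀ = 2.2712×-0.96638×-0.16903 + 0.25713×0.98561×0.76456 = 0.370994 + 0.193762 = 0.564756.
Q̄ = (S_0/π) × [bracket] = (589/π) × 0.564756 = 105.88 W/m².
— Configuration B (ϕ=+77.2°):
cos h₀ = −tan(+77.2°) tan(-9.732°) = 0.7549, h₀ = 0.7153 rad.
Bracket: h₀ sin ϕ sin δ + cos ϕ cos δ sin h₀ = 0.7153×0.97515×-0.16903 + 0.22155×0.98561×0.65587 = -0.117903 + 0.143217 = 0.025314.
Q̄ = (S_0/π) × [bracket] = (589/π) × 0.025314 = 4.7460 W/m².
Ratio Q̄_A / Q̄_B = 105.88 / 4.7460 = 22.31.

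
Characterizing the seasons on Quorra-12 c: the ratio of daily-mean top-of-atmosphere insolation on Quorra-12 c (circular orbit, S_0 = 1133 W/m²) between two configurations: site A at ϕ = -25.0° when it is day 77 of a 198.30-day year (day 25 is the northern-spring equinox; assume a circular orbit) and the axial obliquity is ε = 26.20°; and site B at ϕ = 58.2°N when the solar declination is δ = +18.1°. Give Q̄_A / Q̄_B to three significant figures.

— Configuration A (ϕ=-25.0°):
Solar longitude: L_s = 360° × (77 − 25)/198.30 = 94.402°.
sin δ = sin 26.20° × sin 94.402° = 0.44020, so δ = +26.117°.
cos h₀ = −tan(-25.0°) tan(+26.117°) = 0.2286, h₀ = 1.3401 rad.
Bracket: h₀ sin ϕ sin δ + cos ϕ cos δ sin h₀ = 1.3401×-0.42262×0.44020 + 0.90631×0.89790×0.97352 = -0.249309 + 0.792227 = 0.542918.
Q̄ = (S_0/π) × [bracket] = (1133/π) × 0.542918 = 195.80 W/m².
— Configuration B (ϕ=+58.2°):
cos h₀ = −tan(+58.2°) tan(+18.100°) = -0.5272, h₀ = 2.1260 rad.
Bracket: h₀ sin ϕ sin δ + cos ϕ cos δ sin h₀ = 2.1260×0.84989×0.31068 + 0.52696×0.95052×0.84977 = 0.561357 + 0.425638 = 0.986995.
Q̄ = (S_0/π) × [bracket] = (1133/π) × 0.986995 = 355.95 W/m².
Ratio Q̄_A / Q̄_B = 195.80 / 355.95 = 0.5501.

Q̄_A / Q̄_B ≈ 0.550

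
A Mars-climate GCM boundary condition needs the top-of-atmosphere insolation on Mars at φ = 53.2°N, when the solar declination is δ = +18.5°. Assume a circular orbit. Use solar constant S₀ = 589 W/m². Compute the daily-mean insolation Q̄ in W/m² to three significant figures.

cos H₀ = −tan(+53.2°) tan(+18.500°) = -0.4473, H₀ = 2.0345 rad.
Bracket: H₀ sin φ sin δ + cos φ cos δ sin H₀ = 2.0345×0.80073×0.31730 + 0.59902×0.94832×0.89440 = 0.516909 + 0.508075 = 1.024984.
Q̄ = (S₀/π) × [bracket] = (589/π) × 1.024984 = 192.2 W/m².

Q̄ ≈ 192 W/m²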